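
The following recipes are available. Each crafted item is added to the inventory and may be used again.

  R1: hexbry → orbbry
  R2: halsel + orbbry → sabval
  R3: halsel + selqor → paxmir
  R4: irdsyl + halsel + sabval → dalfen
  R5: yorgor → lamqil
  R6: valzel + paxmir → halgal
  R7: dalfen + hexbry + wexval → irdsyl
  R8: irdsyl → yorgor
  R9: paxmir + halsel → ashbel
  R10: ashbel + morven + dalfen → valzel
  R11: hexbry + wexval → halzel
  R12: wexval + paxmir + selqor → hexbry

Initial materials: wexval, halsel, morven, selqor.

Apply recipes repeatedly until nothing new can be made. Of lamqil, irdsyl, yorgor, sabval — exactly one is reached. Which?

Using R3, halsel and selqor make paxmir.
wexval + paxmir + selqor → hexbry (R12).
Using R1, hexbry makes orbbry.
Using R2, halsel and orbbry make sabval.
irdsyl would need dalfen, hexbry, and wexval (R7), but dalfen is never obtained. yorgor would need irdsyl (R8), but irdsyl is never obtained. lamqil would need yorgor (R5), but yorgor is never obtained.

sabval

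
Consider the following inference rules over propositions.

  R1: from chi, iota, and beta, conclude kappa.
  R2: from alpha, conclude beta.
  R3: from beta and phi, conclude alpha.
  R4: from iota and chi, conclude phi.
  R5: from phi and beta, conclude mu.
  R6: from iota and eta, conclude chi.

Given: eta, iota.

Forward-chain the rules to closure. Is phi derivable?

Yes

From iota and eta, R6 gives chi.
From iota and chi, R4 gives phi.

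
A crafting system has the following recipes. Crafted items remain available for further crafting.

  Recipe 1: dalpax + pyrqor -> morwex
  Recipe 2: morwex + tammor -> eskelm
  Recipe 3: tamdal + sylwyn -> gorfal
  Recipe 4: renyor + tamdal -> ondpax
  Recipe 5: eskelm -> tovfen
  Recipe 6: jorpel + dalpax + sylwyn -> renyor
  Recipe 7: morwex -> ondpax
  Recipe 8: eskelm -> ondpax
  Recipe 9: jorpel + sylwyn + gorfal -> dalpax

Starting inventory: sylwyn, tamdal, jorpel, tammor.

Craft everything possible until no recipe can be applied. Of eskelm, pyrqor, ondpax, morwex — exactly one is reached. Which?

ondpax

tamdal + sylwyn -> gorfal (Recipe 3).
jorpel + sylwyn + gorfal -> dalpax (Recipe 9).
Using Recipe 6, jorpel, dalpax, and sylwyn make renyor.
renyor + tamdal -> ondpax (Recipe 4).
No rule produces pyrqor, and it is not given. eskelm would need morwex and tammor (Recipe 2), but morwex is never obtained. morwex would need dalpax and pyrqor (Recipe 1), but pyrqor is never obtained.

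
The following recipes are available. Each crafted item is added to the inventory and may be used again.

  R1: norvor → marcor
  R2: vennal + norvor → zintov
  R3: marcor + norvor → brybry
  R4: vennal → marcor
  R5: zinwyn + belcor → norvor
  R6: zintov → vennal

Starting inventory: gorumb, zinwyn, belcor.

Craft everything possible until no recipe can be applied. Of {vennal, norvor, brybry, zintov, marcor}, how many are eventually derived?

3

zinwyn + belcor → norvor (R5).
Using R1, norvor makes marcor.
marcor + norvor → brybry (R3).
vennal would need zintov (R6), but zintov is never obtained.
norvor: reached.
brybry: reached.
zintov would need vennal and norvor (R2), but vennal is never obtained.
marcor: reached.
Reached: norvor, brybry, and marcor — 3 of the 5.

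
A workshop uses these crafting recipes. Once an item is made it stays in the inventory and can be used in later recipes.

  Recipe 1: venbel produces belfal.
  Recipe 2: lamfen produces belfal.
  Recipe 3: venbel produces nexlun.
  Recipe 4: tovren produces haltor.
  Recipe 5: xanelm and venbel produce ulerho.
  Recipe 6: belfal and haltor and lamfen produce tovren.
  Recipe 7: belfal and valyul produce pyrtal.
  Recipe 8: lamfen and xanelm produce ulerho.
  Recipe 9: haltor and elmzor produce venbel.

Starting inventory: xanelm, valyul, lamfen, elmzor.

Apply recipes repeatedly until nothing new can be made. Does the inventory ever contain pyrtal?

Yes

lamfen → belfal (Recipe 2).
belfal and valyul → pyrtal (Recipe 7).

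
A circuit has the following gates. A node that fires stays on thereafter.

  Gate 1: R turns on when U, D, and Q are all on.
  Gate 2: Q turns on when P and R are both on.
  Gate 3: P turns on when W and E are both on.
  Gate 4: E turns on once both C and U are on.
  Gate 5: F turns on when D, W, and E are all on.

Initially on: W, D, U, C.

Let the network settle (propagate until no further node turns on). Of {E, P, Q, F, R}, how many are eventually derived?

3

Gate 4: C and U on → E on.
Gate 5: D, W, and E on → F on.
W and E are on, so P turns on (Gate 3).
E: reached.
P: reached.
Q would need P and R (Gate 2), but R never turns on.
F: reached.
R would need U, D, and Q (Gate 1), but Q never turns on.
Reached: E, P, and F — 3 of the 5.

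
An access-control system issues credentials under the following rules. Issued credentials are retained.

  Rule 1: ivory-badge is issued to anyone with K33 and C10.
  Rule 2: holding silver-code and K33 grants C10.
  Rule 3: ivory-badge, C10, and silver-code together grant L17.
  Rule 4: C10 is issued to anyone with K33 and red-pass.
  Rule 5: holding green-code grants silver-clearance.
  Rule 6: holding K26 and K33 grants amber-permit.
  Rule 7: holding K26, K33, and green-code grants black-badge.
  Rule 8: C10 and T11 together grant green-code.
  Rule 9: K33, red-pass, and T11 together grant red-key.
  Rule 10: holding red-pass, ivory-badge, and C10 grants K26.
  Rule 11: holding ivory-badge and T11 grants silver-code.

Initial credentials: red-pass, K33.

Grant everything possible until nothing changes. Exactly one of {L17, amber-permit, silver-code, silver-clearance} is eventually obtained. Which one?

amber-permit

Holding K33 and red-pass grants C10 (Rule 4).
Holding K33 and C10 grants ivory-badge (Rule 1).
Holding red-pass, ivory-badge, and C10 grants K26 (Rule 10).
Holding K26 and K33 grants amber-permit (Rule 6).
L17 would need ivory-badge, C10, and silver-code (Rule 3), but silver-code is never granted. silver-clearance would need green-code (Rule 5), but green-code is never granted. silver-code would need ivory-badge and T11 (Rule 11), but T11 is never granted.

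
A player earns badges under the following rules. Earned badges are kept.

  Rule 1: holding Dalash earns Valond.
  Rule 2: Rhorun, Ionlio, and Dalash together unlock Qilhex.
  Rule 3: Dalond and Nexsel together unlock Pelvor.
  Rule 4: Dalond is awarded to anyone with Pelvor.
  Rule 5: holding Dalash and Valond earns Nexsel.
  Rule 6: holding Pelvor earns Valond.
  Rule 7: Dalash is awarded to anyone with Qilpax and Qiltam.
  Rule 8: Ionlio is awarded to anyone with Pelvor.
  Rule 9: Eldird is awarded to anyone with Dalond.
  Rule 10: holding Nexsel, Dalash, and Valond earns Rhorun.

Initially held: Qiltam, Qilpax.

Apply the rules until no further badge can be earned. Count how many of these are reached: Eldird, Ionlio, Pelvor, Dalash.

With Qilpax and Qiltam, Dalash is earned (Rule 7).
Eldird would need Dalond (Rule 9), but Dalond is never earned.
Ionlio would need Pelvor (Rule 8), but Pelvor is never earned.
Pelvor would need Dalond and Nexsel (Rule 3), but Dalond is never earned.
Dalash: reached.
Reached: Dalash — 1 of the 4.

1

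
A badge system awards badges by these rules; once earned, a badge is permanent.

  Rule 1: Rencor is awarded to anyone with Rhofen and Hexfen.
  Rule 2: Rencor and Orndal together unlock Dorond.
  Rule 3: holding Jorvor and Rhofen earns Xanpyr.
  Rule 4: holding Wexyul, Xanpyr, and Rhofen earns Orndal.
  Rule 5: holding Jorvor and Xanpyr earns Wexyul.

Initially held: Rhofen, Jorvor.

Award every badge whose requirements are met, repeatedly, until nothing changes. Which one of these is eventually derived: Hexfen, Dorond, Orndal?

Orndal

With Jorvor and Rhofen, Xanpyr is earned (Rule 3).
With Jorvor and Xanpyr, Wexyul is earned (Rule 5).
With Wexyul, Xanpyr, and Rhofen, Orndal is earned (Rule 4).
No rule produces Hexfen, and it is not given. Dorond would need Rencor and Orndal (Rule 2), but Rencor is never earned.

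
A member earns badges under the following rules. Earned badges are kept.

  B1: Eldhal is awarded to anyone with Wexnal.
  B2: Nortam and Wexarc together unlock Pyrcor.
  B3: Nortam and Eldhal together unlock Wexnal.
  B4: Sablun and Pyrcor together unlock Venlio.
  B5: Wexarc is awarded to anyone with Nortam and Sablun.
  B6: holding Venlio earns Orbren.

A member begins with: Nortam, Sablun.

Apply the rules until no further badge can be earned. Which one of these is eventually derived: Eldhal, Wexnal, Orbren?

Orbren

With Nortam and Sablun, Wexarc is earned (B5).
With Nortam and Wexarc, Pyrcor is earned (B2).
With Sablun and Pyrcor, Venlio is earned (B4).
With Venlio, Orbren is earned (B6).
Wexnal would need Nortam and Eldhal (B3), but Eldhal is never earned. Eldhal would need Wexnal (B1), but Wexnal is never earned.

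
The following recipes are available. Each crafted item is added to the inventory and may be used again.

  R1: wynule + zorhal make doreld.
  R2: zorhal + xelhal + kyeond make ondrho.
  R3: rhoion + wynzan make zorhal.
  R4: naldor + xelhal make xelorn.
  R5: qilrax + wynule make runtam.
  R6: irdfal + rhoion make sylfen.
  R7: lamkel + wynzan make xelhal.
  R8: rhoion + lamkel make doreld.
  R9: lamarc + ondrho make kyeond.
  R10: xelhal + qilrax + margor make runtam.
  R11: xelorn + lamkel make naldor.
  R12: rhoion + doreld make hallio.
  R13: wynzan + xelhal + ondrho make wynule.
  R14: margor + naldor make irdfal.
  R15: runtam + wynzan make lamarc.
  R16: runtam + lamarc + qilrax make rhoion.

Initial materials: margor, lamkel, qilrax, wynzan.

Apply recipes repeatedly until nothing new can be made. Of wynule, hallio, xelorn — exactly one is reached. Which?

hallio

Using R7, lamkel and wynzan make xelhal.
xelhal + qilrax + margor → runtam (R10).
runtam + wynzan → lamarc (R15).
Using R16, runtam, lamarc, and qilrax make rhoion.
Using R8, rhoion and lamkel make doreld.
rhoion + doreld → hallio (R12).
wynule would need wynzan, xelhal, and ondrho (R13), but ondrho is never obtained. xelorn would need naldor and xelhal (R4), but naldor is never obtained.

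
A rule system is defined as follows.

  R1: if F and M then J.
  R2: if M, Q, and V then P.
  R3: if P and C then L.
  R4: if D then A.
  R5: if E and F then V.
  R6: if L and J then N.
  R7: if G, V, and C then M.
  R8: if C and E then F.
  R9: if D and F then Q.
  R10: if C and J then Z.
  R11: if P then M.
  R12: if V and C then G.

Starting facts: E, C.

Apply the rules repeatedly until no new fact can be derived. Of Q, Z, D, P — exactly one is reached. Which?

From C and E, R8 gives F.
From E and F, R5 gives V.
From V and C, R12 gives G.
G, V, and C hold, so M follows (R7).
F and M hold, so J follows (R1).
C and J hold, so Z follows (R10).
P would need M, Q, and V (R2), but Q is never established. Q would need D and F (R9), but D is never established. No rule produces D, and it is not given.

Z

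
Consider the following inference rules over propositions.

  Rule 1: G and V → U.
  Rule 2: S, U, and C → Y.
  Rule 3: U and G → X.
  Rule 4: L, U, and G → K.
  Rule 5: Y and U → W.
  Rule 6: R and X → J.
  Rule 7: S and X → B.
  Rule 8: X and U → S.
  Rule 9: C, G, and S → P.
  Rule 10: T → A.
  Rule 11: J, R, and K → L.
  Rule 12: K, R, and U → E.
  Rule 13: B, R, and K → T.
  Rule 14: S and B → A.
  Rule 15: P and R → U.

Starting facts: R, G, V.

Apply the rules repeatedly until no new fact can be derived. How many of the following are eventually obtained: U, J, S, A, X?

5

From G and V, Rule 1 gives U.
U and G hold, so X follows (Rule 3).
X and U hold, so S follows (Rule 8).
R and X hold, so J follows (Rule 6).
From S and X, Rule 7 gives B.
S and B hold, so A follows (Rule 14).
U: reached.
J: reached.
S: reached.
A: reached.
X: reached.
All 5 are reached.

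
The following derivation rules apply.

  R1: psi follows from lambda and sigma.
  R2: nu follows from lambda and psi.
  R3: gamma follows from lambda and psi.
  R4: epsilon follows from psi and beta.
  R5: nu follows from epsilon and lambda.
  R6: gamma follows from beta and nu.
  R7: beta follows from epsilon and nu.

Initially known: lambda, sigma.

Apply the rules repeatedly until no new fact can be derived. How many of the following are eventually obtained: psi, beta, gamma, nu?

From lambda and sigma, R1 gives psi.
lambda and psi hold, so nu follows (R2).
lambda and psi hold, so gamma follows (R3).
psi: reached.
beta would need epsilon and nu (R7), but epsilon is never established.
gamma: reached.
nu: reached.
Reached: psi, gamma, and nu — 3 of the 4.

3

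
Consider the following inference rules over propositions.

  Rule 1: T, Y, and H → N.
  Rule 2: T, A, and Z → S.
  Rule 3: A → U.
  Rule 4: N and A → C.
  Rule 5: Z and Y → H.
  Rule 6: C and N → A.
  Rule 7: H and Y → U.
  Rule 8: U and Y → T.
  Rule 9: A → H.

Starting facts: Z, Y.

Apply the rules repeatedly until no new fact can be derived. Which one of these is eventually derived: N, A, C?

Z and Y hold, so H follows (Rule 5).
H and Y hold, so U follows (Rule 7).
From U and Y, Rule 8 gives T.
T, Y, and H hold, so N follows (Rule 1).
A would need C and N (Rule 6), but C is never established. C would need N and A (Rule 4), but A is never established.

N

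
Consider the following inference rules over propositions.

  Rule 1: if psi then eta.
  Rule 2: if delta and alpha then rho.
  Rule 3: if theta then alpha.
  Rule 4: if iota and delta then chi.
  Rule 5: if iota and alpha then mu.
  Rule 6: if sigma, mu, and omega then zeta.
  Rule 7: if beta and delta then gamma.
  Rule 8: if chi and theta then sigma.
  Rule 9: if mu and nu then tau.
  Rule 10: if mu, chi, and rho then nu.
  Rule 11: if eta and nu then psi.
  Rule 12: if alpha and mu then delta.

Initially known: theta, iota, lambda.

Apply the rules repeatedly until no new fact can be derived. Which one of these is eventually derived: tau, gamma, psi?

theta holds, so alpha follows (Rule 3).
From iota and alpha, Rule 5 gives mu.
alpha and mu hold, so delta follows (Rule 12).
From iota and delta, Rule 4 gives chi.
From delta and alpha, Rule 2 gives rho.
From mu, chi, and rho, Rule 10 gives nu.
From mu and nu, Rule 9 gives tau.
psi would need eta and nu (Rule 11), but eta is never established. gamma would need beta and delta (Rule 7), but beta is never established.

tau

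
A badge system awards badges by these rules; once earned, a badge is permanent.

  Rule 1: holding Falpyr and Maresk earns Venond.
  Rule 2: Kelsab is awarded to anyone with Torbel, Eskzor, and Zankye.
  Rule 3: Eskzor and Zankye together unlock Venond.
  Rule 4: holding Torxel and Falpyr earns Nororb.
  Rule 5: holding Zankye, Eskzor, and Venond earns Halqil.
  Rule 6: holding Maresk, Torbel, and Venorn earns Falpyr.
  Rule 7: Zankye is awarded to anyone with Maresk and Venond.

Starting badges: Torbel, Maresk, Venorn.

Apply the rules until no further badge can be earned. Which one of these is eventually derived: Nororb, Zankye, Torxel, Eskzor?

Zankye

With Maresk, Torbel, and Venorn, Falpyr is earned (Rule 6).
With Falpyr and Maresk, Venond is earned (Rule 1).
With Maresk and Venond, Zankye is earned (Rule 7).
No rule produces Torxel, and it is not given. No rule produces Eskzor, and it is not given. Nororb would need Torxel and Falpyr (Rule 4), but Torxel is never earned.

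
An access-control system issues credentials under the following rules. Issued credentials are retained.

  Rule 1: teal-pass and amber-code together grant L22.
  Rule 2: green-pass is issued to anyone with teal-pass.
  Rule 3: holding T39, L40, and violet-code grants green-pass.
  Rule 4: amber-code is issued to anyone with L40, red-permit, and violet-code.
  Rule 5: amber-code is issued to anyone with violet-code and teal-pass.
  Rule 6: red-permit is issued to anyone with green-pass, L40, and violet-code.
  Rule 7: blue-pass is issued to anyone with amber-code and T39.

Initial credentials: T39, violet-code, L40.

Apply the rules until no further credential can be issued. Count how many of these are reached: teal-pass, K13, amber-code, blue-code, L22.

Holding T39, L40, and violet-code grants green-pass (Rule 3).
Holding green-pass, L40, and violet-code grants red-permit (Rule 6).
Holding L40, red-permit, and violet-code grants amber-code (Rule 4).
No rule produces teal-pass, and it is not given.
No rule produces K13, and it is not given.
amber-code: reached.
No rule produces blue-code, and it is not given.
L22 would need teal-pass and amber-code (Rule 1), but teal-pass is never granted.
Reached: amber-code — 1 of the 5.

1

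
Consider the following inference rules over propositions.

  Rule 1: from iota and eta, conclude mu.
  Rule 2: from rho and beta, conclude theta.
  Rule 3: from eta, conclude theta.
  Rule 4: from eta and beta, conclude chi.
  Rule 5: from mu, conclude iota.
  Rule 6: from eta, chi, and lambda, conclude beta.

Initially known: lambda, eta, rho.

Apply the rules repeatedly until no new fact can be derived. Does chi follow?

chi would need eta and beta (Rule 4), but beta is never established.

No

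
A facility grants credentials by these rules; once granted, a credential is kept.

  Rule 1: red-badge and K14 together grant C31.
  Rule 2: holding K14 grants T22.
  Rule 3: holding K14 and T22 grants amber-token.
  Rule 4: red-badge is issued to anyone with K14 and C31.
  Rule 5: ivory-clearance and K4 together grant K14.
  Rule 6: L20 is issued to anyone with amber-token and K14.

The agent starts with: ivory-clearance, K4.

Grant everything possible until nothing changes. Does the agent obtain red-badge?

red-badge would need K14 and C31 (Rule 4), but C31 is never granted.

No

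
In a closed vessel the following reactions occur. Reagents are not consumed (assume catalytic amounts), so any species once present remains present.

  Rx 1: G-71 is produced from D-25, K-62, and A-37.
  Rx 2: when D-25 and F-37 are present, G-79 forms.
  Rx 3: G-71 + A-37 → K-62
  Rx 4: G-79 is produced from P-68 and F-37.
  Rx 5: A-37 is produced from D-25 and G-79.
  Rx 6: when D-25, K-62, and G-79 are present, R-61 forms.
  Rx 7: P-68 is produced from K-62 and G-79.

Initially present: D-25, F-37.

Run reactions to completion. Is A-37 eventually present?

Yes

D-25 and F-37 present → G-79 forms (Rx 2).
D-25 and G-79 present → A-37 forms (Rx 5).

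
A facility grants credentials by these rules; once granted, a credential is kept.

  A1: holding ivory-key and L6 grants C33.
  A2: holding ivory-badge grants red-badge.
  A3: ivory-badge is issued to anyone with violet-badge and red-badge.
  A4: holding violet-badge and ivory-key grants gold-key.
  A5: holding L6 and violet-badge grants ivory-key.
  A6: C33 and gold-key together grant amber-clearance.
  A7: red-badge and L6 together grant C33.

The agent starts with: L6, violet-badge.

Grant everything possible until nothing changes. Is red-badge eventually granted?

No

red-badge would need ivory-badge (A2), but ivory-badge is never granted.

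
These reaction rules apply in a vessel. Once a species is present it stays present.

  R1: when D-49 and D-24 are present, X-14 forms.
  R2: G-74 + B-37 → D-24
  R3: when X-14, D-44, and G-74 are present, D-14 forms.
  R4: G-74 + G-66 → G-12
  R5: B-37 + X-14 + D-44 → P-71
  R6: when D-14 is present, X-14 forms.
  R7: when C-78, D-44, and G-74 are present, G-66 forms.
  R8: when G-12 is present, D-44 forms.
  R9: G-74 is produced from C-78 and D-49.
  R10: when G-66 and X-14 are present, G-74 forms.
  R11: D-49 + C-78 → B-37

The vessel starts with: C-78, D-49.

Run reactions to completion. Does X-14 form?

Yes

D-49 and C-78 present → B-37 forms (R11).
C-78 and D-49 present → G-74 forms (R9).
G-74 and B-37 present → D-24 forms (R2).
D-49 and D-24 present → X-14 forms (R1).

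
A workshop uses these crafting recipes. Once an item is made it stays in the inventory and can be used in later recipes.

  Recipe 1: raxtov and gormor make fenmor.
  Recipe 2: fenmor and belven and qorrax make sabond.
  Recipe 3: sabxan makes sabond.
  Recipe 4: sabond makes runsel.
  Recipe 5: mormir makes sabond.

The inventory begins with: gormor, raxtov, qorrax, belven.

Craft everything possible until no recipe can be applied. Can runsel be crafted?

Yes

Using Recipe 1, raxtov and gormor make fenmor.
Using Recipe 2, fenmor, belven, and qorrax make sabond.
sabond → runsel (Recipe 4).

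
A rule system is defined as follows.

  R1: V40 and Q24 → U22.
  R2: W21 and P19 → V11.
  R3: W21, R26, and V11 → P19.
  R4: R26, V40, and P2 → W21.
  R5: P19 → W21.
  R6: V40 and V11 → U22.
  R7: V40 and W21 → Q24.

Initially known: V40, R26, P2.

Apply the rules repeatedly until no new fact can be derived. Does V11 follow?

No

V11 would need W21 and P19 (R2), but P19 is never established.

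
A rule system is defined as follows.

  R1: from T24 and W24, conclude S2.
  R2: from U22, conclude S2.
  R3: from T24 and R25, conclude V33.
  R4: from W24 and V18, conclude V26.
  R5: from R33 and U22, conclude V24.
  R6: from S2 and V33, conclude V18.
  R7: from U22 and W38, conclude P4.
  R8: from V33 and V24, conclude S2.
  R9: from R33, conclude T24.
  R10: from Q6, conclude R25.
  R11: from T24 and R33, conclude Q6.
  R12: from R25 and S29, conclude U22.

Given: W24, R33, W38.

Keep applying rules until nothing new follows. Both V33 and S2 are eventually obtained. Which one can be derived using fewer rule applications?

S2

S2: From R33, R9 gives T24. T24 and W24 hold, so S2 follows (R1). [2 rule applications]
V33: R33 holds, so T24 follows (R9). From T24 and R33, R11 gives Q6. Q6 holds, so R25 follows (R10). From T24 and R25, R3 gives V33. [4 rule applications]
S2 needs fewer.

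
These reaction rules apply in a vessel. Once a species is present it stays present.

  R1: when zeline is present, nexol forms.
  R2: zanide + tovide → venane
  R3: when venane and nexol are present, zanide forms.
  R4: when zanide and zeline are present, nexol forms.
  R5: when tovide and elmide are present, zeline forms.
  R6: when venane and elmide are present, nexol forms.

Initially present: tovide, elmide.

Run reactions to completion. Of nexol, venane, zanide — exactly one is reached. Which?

tovide and elmide present → zeline forms (R5).
zeline present → nexol forms (R1).
venane would need zanide and tovide (R2), but zanide never forms. zanide would need venane and nexol (R3), but venane never forms.

nexol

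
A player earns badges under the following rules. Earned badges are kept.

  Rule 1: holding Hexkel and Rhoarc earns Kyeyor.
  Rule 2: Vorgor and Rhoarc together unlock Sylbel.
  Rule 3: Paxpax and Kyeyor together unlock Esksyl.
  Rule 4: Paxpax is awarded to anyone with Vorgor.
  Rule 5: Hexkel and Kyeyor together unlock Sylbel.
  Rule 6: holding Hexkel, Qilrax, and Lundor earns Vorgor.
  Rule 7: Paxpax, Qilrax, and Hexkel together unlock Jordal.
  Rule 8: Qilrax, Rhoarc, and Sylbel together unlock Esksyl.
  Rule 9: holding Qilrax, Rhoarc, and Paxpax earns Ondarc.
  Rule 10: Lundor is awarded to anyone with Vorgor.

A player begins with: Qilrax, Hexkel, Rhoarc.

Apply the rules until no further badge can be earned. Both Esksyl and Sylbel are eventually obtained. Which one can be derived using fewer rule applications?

Sylbel

Sylbel: With Hexkel and Rhoarc, Kyeyor is earned (Rule 1). With Hexkel and Kyeyor, Sylbel is earned (Rule 5). [2 rule applications]
Esksyl: With Hexkel and Rhoarc, Kyeyor is earned (Rule 1). With Hexkel and Kyeyor, Sylbel is earned (Rule 5). With Qilrax, Rhoarc, and Sylbel, Esksyl is earned (Rule 8). [3 rule applications]
Sylbel needs fewer.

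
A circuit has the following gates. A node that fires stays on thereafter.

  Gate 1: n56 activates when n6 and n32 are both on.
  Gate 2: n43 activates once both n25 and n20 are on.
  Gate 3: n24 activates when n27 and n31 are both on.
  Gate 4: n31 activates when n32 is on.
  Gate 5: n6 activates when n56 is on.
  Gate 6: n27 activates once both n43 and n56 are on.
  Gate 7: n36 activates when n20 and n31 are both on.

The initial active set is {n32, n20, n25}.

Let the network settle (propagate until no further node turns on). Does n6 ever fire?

No

n6 would need n56 (Gate 5), but n56 never turns on.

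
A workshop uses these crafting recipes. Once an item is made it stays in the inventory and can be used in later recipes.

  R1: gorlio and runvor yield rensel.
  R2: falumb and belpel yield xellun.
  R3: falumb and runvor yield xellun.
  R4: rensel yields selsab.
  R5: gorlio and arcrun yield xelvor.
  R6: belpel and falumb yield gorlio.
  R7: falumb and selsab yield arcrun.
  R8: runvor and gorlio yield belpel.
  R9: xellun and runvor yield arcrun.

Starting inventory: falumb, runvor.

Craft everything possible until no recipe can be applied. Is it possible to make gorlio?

No

gorlio would need belpel and falumb (R6), but belpel is never obtained.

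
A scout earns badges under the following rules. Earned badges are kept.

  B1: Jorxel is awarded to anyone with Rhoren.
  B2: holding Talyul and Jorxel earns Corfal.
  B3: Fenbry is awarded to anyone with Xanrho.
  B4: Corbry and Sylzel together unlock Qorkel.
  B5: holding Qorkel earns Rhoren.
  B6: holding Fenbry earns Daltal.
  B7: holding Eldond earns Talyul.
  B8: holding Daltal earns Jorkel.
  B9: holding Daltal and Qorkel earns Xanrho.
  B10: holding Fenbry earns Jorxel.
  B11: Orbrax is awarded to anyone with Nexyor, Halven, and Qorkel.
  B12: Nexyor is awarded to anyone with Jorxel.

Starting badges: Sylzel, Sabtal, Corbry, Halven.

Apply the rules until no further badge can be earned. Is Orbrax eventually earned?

Yes

With Corbry and Sylzel, Qorkel is earned (B4).
With Qorkel, Rhoren is earned (B5).
With Rhoren, Jorxel is earned (B1).
With Jorxel, Nexyor is earned (B12).
With Nexyor, Halven, and Qorkel, Orbrax is earned (B11).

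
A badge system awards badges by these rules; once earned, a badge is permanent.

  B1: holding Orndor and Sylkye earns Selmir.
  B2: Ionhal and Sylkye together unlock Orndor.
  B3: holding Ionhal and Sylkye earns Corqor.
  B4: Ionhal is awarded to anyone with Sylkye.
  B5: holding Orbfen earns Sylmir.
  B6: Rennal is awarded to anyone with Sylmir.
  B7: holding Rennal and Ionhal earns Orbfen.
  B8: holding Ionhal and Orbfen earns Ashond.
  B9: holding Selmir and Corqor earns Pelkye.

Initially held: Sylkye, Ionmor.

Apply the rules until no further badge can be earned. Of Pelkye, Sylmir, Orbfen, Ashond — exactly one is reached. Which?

Pelkye

With Sylkye, Ionhal is earned (B4).
With Ionhal and Sylkye, Orndor is earned (B2).
With Ionhal and Sylkye, Corqor is earned (B3).
With Orndor and Sylkye, Selmir is earned (B1).
With Selmir and Corqor, Pelkye is earned (B9).
Ashond would need Ionhal and Orbfen (B8), but Orbfen is never earned. Sylmir would need Orbfen (B5), but Orbfen is never earned. Orbfen would need Rennal and Ionhal (B7), but Rennal is never earned.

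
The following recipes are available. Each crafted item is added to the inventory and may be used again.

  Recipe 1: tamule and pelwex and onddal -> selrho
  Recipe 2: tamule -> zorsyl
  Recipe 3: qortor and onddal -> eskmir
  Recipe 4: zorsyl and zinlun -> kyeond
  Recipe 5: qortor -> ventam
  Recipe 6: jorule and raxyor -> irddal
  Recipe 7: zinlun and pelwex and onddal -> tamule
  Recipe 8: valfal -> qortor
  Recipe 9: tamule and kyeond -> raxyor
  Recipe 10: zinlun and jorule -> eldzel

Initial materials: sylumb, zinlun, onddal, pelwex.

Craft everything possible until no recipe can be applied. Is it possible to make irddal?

irddal would need jorule and raxyor (Recipe 6), but jorule is never obtained.

No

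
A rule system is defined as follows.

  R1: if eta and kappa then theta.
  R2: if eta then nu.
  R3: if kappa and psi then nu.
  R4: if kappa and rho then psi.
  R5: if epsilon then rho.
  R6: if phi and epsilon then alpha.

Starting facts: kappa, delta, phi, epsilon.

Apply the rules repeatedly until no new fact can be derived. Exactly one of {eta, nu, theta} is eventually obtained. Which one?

nu

epsilon holds, so rho follows (R5).
From kappa and rho, R4 gives psi.
kappa and psi hold, so nu follows (R3).
No rule produces eta, and it is not given. theta would need eta and kappa (R1), but eta is never established.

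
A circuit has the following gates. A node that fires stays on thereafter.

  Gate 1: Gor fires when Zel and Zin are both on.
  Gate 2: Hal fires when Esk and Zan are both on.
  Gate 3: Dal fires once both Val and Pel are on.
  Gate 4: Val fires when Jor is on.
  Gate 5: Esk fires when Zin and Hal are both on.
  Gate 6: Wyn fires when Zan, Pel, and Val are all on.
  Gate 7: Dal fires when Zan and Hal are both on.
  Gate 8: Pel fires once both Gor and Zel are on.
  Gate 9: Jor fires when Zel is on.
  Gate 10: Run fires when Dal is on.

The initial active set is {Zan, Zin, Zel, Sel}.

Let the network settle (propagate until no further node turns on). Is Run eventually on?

Gate 1: Zel and Zin on → Gor on.
Gate 9: Zel on → Jor on.
Gate 8: Gor and Zel on → Pel on.
Gate 4: Jor on → Val on.
Gate 3: Val and Pel on → Dal on.
Dal is on, so Run fires (Gate 10).

Yes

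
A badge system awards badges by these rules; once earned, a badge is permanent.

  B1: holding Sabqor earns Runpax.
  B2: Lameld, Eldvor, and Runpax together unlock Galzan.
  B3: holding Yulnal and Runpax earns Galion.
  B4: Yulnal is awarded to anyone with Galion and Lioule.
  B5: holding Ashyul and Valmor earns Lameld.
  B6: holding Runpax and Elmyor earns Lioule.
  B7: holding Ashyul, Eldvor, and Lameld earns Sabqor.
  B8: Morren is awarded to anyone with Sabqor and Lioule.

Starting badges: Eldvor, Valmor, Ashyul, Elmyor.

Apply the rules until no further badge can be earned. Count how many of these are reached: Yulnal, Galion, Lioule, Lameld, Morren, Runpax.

4

With Ashyul and Valmor, Lameld is earned (B5).
With Ashyul, Eldvor, and Lameld, Sabqor is earned (B7).
With Sabqor, Runpax is earned (B1).
With Runpax and Elmyor, Lioule is earned (B6).
With Sabqor and Lioule, Morren is earned (B8).
Yulnal would need Galion and Lioule (B4), but Galion is never earned.
Galion would need Yulnal and Runpax (B3), but Yulnal is never earned.
Lioule: reached.
Lameld: reached.
Morren: reached.
Runpax: reached.
Reached: Lioule, Lameld, Morren, and Runpax — 4 of the 6.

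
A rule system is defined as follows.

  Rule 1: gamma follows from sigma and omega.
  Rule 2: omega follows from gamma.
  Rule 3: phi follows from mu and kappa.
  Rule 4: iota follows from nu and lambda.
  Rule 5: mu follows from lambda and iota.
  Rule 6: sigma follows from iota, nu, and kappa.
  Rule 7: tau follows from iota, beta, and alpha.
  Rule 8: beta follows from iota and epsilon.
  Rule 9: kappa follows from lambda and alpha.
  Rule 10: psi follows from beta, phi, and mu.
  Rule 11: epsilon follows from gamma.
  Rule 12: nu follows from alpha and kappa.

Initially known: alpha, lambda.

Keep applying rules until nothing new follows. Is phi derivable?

Yes

lambda and alpha hold, so kappa follows (Rule 9).
alpha and kappa hold, so nu follows (Rule 12).
nu and lambda hold, so iota follows (Rule 4).
lambda and iota hold, so mu follows (Rule 5).
From mu and kappa, Rule 3 gives phi.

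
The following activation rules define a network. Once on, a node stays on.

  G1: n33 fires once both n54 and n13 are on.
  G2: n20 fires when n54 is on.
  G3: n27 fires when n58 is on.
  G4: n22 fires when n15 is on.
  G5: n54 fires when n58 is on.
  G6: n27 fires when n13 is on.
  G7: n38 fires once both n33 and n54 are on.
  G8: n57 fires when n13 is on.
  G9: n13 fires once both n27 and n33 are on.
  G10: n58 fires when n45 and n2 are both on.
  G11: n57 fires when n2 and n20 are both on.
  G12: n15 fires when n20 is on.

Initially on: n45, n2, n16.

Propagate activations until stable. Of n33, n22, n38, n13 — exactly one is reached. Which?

n45 and n2 are on, so n58 fires (G10).
G5: n58 on → n54 on.
n54 is on, so n20 fires (G2).
n20 is on, so n15 fires (G12).
n15 is on, so n22 fires (G4).
n13 would need n27 and n33 (G9), but n33 never turns on. n38 would need n33 and n54 (G7), but n33 never turns on. n33 would need n54 and n13 (G1), but n13 never turns on.

n22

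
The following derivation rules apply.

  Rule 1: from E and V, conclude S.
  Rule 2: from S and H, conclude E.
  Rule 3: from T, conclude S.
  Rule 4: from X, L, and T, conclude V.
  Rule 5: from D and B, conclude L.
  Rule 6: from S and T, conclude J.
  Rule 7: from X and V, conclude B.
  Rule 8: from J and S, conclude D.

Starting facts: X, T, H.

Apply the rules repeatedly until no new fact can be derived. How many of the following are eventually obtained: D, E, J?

3

From T, Rule 3 gives S.
From S and T, Rule 6 gives J.
S and H hold, so E follows (Rule 2).
From J and S, Rule 8 gives D.
D: reached.
E: reached.
J: reached.
All 3 are reached.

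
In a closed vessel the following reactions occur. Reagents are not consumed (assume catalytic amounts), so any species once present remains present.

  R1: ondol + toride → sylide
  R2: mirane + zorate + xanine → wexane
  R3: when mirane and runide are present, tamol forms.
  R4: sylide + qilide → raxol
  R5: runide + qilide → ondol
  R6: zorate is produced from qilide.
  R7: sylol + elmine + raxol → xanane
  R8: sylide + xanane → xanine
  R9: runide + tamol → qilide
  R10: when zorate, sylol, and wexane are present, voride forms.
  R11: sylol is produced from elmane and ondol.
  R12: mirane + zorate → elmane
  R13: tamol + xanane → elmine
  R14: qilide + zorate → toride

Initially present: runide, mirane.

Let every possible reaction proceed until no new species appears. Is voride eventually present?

No

voride would need zorate, sylol, and wexane (R10), but wexane never forms.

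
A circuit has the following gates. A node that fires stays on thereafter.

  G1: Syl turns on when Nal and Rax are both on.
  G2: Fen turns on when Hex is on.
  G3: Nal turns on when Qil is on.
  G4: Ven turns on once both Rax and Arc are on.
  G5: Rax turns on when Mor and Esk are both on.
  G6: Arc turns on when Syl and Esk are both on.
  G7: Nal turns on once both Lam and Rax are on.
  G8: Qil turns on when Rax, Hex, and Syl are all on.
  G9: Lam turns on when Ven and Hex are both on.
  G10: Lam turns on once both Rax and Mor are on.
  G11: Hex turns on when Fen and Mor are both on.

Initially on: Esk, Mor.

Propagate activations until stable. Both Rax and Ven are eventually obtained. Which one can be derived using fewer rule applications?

Rax

Rax: G5: Mor and Esk on → Rax on. [1 rule application]
Ven: Mor and Esk are on, so Rax turns on (G5). G10: Rax and Mor on → Lam on. G7: Lam and Rax on → Nal on. G1: Nal and Rax on → Syl on. Syl and Esk are on, so Arc turns on (G6). Rax and Arc are on, so Ven turns on (G4). [6 rule applications]
Rax needs fewer.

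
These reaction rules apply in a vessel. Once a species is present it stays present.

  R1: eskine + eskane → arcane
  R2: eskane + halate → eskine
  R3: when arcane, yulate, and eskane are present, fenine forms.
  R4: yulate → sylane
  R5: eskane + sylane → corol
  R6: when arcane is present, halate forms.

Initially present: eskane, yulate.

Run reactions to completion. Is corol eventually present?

yulate present → sylane forms (R4).
eskane and sylane present → corol forms (R5).

Yes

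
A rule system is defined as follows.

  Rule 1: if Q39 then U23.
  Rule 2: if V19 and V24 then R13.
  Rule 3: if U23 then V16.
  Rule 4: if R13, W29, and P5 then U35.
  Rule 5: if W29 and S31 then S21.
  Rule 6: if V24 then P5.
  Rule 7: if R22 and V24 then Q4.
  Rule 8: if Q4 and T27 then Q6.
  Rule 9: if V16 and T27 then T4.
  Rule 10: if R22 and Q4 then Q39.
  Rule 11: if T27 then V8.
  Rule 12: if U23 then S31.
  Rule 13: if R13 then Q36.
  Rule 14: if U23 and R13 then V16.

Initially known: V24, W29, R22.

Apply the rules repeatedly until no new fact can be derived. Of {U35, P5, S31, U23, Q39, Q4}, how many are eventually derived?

5

V24 holds, so P5 follows (Rule 6).
R22 and V24 hold, so Q4 follows (Rule 7).
R22 and Q4 hold, so Q39 follows (Rule 10).
Q39 holds, so U23 follows (Rule 1).
From U23, Rule 12 gives S31.
U35 would need R13, W29, and P5 (Rule 4), but R13 is never established.
P5: reached.
S31: reached.
U23: reached.
Q39: reached.
Q4: reached.
Reached: P5, S31, U23, Q39, and Q4 — 5 of the 6.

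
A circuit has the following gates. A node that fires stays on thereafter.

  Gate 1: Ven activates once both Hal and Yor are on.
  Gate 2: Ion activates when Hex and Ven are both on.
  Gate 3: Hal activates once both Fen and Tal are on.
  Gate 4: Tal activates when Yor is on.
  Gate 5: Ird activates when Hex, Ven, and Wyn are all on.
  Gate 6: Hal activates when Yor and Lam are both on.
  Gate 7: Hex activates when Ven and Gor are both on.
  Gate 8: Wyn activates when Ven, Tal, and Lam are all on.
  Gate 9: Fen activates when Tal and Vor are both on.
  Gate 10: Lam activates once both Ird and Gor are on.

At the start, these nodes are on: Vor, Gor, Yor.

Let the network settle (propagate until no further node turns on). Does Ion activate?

Yes

Yor is on, so Tal activates (Gate 4).
Tal and Vor are on, so Fen activates (Gate 9).
Gate 3: Fen and Tal on → Hal on.
Gate 1: Hal and Yor on → Ven on.
Ven and Gor are on, so Hex activates (Gate 7).
Hex and Ven are on, so Ion activates (Gate 2).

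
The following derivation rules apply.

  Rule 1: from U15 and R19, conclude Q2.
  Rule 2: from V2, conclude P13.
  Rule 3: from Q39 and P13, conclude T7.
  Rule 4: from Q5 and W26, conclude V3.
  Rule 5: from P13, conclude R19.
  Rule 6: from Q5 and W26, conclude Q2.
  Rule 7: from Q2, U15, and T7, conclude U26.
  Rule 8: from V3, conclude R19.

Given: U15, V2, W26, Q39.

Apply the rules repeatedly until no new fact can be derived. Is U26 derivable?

From V2, Rule 2 gives P13.
Q39 and P13 hold, so T7 follows (Rule 3).
P13 holds, so R19 follows (Rule 5).
U15 and R19 hold, so Q2 follows (Rule 1).
From Q2, U15, and T7, Rule 7 gives U26.

Yes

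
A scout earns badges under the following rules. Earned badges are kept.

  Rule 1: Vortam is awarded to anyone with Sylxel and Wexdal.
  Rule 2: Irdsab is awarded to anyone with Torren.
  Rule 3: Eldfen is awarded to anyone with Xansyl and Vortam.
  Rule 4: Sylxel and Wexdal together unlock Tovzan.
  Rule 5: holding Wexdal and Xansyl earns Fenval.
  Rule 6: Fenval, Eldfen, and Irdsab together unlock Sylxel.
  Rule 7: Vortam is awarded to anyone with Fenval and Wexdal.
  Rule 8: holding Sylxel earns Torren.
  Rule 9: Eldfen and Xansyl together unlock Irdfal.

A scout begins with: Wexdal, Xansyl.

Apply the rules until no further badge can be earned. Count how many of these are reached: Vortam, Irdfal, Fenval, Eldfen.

With Wexdal and Xansyl, Fenval is earned (Rule 5).
With Fenval and Wexdal, Vortam is earned (Rule 7).
With Xansyl and Vortam, Eldfen is earned (Rule 3).
With Eldfen and Xansyl, Irdfal is earned (Rule 9).
Vortam: reached.
Irdfal: reached.
Fenval: reached.
Eldfen: reached.
All 4 are reached.

4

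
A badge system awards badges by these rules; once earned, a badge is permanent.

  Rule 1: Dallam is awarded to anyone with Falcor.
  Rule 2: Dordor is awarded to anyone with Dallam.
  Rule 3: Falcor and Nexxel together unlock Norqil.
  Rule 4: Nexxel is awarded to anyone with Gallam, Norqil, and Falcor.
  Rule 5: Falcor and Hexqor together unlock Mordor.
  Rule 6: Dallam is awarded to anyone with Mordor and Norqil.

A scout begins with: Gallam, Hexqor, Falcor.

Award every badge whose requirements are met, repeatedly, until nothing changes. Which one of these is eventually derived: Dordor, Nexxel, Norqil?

With Falcor, Dallam is earned (Rule 1).
With Dallam, Dordor is earned (Rule 2).
Nexxel would need Gallam, Norqil, and Falcor (Rule 4), but Norqil is never earned. Norqil would need Falcor and Nexxel (Rule 3), but Nexxel is never earned.

Dordor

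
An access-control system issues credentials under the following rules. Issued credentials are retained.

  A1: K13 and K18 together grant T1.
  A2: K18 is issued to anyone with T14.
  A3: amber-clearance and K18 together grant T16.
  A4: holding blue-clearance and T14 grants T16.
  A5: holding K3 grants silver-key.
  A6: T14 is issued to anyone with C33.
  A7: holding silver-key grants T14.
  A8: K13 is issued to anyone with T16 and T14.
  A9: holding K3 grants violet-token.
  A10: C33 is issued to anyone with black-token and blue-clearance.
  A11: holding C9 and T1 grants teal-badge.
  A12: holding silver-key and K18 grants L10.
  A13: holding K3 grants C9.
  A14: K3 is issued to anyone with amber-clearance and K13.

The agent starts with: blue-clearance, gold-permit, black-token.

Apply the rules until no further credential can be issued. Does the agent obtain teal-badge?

No

teal-badge would need C9 and T1 (A11), but C9 is never granted.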